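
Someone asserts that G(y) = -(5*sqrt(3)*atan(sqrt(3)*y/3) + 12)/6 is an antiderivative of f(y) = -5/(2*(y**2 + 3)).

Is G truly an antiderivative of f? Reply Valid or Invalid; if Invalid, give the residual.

d/dy[G] = -5/(2*y**2 + 6)
This equals f(y) exactly, so the claim holds.

Valid - the claim checks out under differentiation.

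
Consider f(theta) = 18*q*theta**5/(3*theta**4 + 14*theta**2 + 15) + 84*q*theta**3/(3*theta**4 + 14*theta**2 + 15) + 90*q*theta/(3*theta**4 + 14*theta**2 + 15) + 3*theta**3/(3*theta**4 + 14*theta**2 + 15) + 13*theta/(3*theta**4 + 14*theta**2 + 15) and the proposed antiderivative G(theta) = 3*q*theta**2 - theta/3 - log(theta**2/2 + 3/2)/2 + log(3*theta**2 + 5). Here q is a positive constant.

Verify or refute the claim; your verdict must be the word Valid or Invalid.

Invalid: d/dtheta[G] - f = -1/3, which is not 0.

d/dtheta[G] = (54*q*theta**5 + 252*q*theta**3 + 270*q*theta - 3*theta**4 + 9*theta**3 - 14*theta**2 + 39*theta - 15)/(9*theta**4 + 42*theta**2 + 45)
d/dtheta[G] - f(theta) = -1/3 != 0.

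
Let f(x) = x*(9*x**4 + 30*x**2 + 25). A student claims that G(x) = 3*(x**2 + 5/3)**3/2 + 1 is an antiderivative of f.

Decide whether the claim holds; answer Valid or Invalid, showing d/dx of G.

d/dx[G] = 9*x**5 + 30*x**3 + 25*x
This equals f(x) exactly, so the claim holds.

Valid - differentiating G returns exactly f.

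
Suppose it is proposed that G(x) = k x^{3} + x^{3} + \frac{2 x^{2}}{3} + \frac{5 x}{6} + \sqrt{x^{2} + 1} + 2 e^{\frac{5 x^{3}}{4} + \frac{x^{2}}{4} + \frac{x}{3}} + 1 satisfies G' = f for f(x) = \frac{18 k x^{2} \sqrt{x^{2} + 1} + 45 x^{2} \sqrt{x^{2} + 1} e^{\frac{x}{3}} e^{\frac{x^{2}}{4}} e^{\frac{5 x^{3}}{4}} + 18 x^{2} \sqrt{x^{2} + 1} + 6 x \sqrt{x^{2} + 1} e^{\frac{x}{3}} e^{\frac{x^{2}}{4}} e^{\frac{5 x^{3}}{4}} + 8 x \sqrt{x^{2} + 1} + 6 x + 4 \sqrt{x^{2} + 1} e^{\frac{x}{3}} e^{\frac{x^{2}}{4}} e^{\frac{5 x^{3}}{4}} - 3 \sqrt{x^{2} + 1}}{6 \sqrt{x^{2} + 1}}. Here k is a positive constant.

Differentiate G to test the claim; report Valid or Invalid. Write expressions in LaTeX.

d/dx[G] = \frac{18 k x^{2} \sqrt{x^{2} + 1} + 45 x^{2} \sqrt{x^{2} + 1} e^{\frac{x}{3}} e^{\frac{x^{2}}{4}} e^{\frac{5 x^{3}}{4}} + 18 x^{2} \sqrt{x^{2} + 1} + 6 x \sqrt{x^{2} + 1} e^{\frac{x}{3}} e^{\frac{x^{2}}{4}} e^{\frac{5 x^{3}}{4}} + 8 x \sqrt{x^{2} + 1} + 6 x + 4 \sqrt{x^{2} + 1} e^{\frac{x}{3}} e^{\frac{x^{2}}{4}} e^{\frac{5 x^{3}}{4}} + 5 \sqrt{x^{2} + 1}}{6 \sqrt{x^{2} + 1}}
d/dx[G] - f(x) = \frac{4}{3} != 0.

Invalid: d/dx[G] - f = \frac{4}{3}, which is not 0.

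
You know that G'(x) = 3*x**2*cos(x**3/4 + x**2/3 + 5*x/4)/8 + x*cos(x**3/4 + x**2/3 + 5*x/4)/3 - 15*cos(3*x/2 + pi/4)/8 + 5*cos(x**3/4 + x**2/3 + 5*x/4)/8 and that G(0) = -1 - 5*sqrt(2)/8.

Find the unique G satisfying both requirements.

The integrand splits into summands that can be handled one at a time.
A general antiderivative is -5*sin(3*x/2 + pi/4)/4 + sin(x**3/4 + x**2/3 + 5*x/4)/2 + C.
The condition gives C = -1 - 5*sqrt(2)/8 - (-5*sqrt(2)/8) = -1.
So G(x) = -5*sin(3*x/2 + pi/4)/4 + sin(x**3/4 + x**2/3 + 5*x/4)/2 - 1.
Check: d/dx[-5*sin(3*x/2 + pi/4)/4 + sin(x**3/4 + x**2/3 + 5*x/4)/2 - 1] = 3*x**2*cos(x**3/4 + x**2/3 + 5*x/4)/8 + x*cos(x**3/4 + x**2/3 + 5*x/4)/3 - 15*cos(3*x/2 + pi/4)/8 + 5*cos(x**3/4 + x**2/3 + 5*x/4)/8 = G'(x).

G(x) = -5*sin(3*x/2 + pi/4)/4 + sin(x**3/4 + x**2/3 + 5*x/4)/2 - 1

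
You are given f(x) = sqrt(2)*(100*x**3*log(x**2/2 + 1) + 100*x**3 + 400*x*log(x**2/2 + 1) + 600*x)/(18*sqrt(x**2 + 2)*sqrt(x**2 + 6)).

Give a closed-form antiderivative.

A first test for any F(x): its x-derivative must equal f(x) identically.
Check: d/dx[50*sqrt(x**2/2 + 3)*sqrt(x**2 + 2)*log(x**2/2 + 1)/9] = sqrt(2)*(100*x**3*log(x**2/2 + 1) + 100*x**3 + 400*x*log(x**2/2 + 1) + 600*x)/(18*sqrt(x**2 + 2)*sqrt(x**2 + 6)) = f(x).

An antiderivative is F(x) = 50*sqrt(x**2/2 + 3)*sqrt(x**2 + 2)*log(x**2/2 + 1)/9.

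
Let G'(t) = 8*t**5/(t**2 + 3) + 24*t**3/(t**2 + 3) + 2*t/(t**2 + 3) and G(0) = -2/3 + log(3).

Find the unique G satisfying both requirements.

The integrand splits into summands that can be handled one at a time.
A general antiderivative is 2*t**4 + log(t**2 + 3) - 5/3 + C.
The condition gives C = -2/3 + log(3) - (-5/3 + log(3)) = 1.
So G(t) = (6*t**4 + 3*log(t**2 + 3) - 2)/3.
Check: d/dt[(6*t**4 + 3*log(t**2 + 3) - 2)/3] = (8*t**5 + 24*t**3 + 2*t)/(t**2 + 3), which equals G'(t).

G(t) = (6*t**4 + 3*log(t**2 + 3) - 2)/3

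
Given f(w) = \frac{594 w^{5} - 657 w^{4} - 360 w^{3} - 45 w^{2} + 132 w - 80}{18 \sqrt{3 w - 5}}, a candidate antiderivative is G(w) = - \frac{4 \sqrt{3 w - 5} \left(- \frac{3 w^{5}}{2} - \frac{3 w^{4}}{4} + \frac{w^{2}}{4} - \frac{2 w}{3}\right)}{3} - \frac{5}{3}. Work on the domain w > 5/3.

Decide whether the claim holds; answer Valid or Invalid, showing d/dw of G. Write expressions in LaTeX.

Valid - differentiating G returns exactly f.

d/dw[G] = \frac{594 w^{5} - 657 w^{4} - 360 w^{3} - 45 w^{2} + 132 w - 80}{18 \sqrt{3 w - 5}}
This equals f(w) exactly, so the claim holds.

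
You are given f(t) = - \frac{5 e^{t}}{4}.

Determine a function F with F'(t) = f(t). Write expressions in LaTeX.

Differentiate the proposed F(t) back; it has to land on f(t) exactly.
Check: d/dt[- \frac{5 e^{t}}{4}] = - \frac{5 e^{t}}{4} = f(t).

An antiderivative is F(t) = - \frac{5 e^{t}}{4}.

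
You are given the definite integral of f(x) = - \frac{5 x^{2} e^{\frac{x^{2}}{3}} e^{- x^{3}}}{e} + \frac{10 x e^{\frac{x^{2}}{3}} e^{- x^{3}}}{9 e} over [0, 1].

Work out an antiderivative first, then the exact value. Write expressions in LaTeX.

Antiderivative: F(x) = \frac{5 e^{\frac{x^{2}}{3}} e^{- x^{3}}}{3 e}; value = - \frac{5}{3 e} + \frac{5}{3 e^{\frac{5}{3}}}

f matches the chain-rule pattern g'(h)*h' with inner function h(x) = - x^{3} + \frac{x^{2}}{3} - 1; substituting u = h(x) collapses the integral.
F(x) = \frac{5 e^{\frac{x^{2}}{3}} e^{- x^{3}}}{3 e} is an antiderivative of f.
Check: d/dx[\frac{5 e^{\frac{x^{2}}{3}} e^{- x^{3}}}{3 e}] = \frac{\left(- 45 x^{2} e^{\frac{x^{2}}{3}} + 10 x e^{\frac{x^{2}}{3}}\right) e^{- x^{3}}}{9 e}, which equals f(x).
F(1) = \frac{5}{3 e^{\frac{5}{3}}}; F(0) = \frac{5}{3 e}.
Integral = F(1) - F(0) = - \frac{5}{3 e} + \frac{5}{3 e^{\frac{5}{3}}}.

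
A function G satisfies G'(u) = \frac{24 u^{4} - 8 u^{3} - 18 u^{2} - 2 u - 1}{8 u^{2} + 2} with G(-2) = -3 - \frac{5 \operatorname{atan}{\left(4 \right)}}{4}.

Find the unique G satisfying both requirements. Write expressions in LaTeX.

Any candidate G(u) must reproduce the stated G'(u) exactly.
A general antiderivative is u^{3} - \frac{u^{2}}{2} - 3 u + \frac{5 \operatorname{atan}{\left(2 u \right)}}{4} + C.
The condition gives C = -3 - \frac{5 \operatorname{atan}{\left(4 \right)}}{4} - (-4 - \frac{5 \operatorname{atan}{\left(4 \right)}}{4}) = 1.
So G(u) = u^{3} - \frac{u^{2}}{2} - 3 u + \frac{5 \operatorname{atan}{\left(2 u \right)}}{4} + 1.
Check: d/du[u^{3} - \frac{u^{2}}{2} - 3 u + \frac{5 \operatorname{atan}{\left(2 u \right)}}{4} + 1] = \frac{24 u^{4} - 8 u^{3} - 18 u^{2} - 2 u - 1}{8 u^{2} + 2} = G'(u).

G(u) = u^{3} - \frac{u^{2}}{2} - 3 u + \frac{5 \operatorname{atan}{\left(2 u \right)}}{4} + 1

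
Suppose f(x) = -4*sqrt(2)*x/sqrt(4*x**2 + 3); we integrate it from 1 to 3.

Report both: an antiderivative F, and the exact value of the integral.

The substitution u = 2*x**2 + 3/2 works: f is exactly (dF/du)*(du/dx) for that inner function.
F(x) = -2*sqrt(2*x**2 + 3/2) is an antiderivative of f.
Check: d/dx[-2*sqrt(2*x**2 + 3/2)] = -4*sqrt(2)*x/sqrt(4*x**2 + 3) = f(x).
F(3) = -sqrt(78); F(1) = -sqrt(14).
Integral = F(3) - F(1) = -sqrt(78) + sqrt(14).

Antiderivative: F(x) = -2*sqrt(2*x**2 + 3/2); value = -sqrt(78) + sqrt(14)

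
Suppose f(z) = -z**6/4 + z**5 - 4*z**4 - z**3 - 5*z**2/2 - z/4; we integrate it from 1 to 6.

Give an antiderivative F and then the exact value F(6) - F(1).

Integrate term by term and add the pieces.
F(z) = z**2*(-30*z**5 + 140*z**4 - 672*z**3 - 210*z**2 - 700*z - 105)/840 is an antiderivative of f.
Check: d/dz[z**2*(-30*z**5 + 140*z**4 - 672*z**3 - 210*z**2 - 700*z - 105)/840] = -z**6/4 + z**5 - 4*z**4 - z**3 - 5*z**2/2 - z/4 = f(z).
F(6) = -626571/70; F(1) = -1577/840.
Integral = F(6) - F(1) = -1503455/168.

Antiderivative: F(z) = z**2*(-30*z**5 + 140*z**4 - 672*z**3 - 210*z**2 - 700*z - 105)/840; value = -1503455/168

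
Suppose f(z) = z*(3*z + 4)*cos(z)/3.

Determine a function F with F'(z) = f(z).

An antiderivative is F(z) = (3*z**2*sin(z) + 4*z*sin(z) + 6*z*cos(z) - 6*sin(z) + 4*cos(z))/3.

Differentiate the proposed F(z) back; it has to land on f(z) exactly.
Check: d/dz[(3*z**2*sin(z) + 4*z*sin(z) + 6*z*cos(z) - 6*sin(z) + 4*cos(z))/3] = z**2*cos(z) + 4*z*cos(z)/3, which equals f(z).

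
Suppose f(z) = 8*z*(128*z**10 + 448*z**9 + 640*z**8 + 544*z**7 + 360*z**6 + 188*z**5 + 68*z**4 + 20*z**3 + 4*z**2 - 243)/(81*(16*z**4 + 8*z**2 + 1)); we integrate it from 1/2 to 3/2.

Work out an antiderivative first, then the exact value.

Recover f(z) by differentiating a candidate F(z); any mismatch rules it out.
F(z) = (8*z**4*(-z - 1)**4*(4*z**2 + 1) + 243)/(81*(4*z**2 + 1)) is an antiderivative of f.
Check: d/dz[(8*z**4*(-z - 1)**4*(4*z**2 + 1) + 243)/(81*(4*z**2 + 1))] = (1024*z**11 + 3584*z**10 + 5120*z**9 + 4352*z**8 + 2880*z**7 + 1504*z**6 + 544*z**5 + 160*z**4 + 32*z**3 - 1944*z)/(1296*z**4 + 648*z**2 + 81), which equals f(z).
F(3/2) = 3173/160; F(1/2) = 49/32.
Integral = F(3/2) - F(1/2) = 183/10.

Antiderivative: F(z) = (8*z**4*(-z - 1)**4*(4*z**2 + 1) + 243)/(81*(4*z**2 + 1)); value = 183/10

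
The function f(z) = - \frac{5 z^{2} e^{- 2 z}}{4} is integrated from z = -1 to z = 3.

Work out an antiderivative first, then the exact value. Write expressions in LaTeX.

Antiderivative: F(z) = \frac{5 z^{2} e^{- 2 z}}{8} + \frac{5 z e^{- 2 z}}{8} + \frac{5 e^{- 2 z}}{16}; value = - \frac{5 e^{2}}{16} + \frac{125}{16 e^{6}}

f has the shape u'v + uv' for u = \frac{5 z^{2}}{8} + \frac{5 z}{8} + \frac{5}{16} and v = e^{- 2 z} — it is the derivative of the product u*v.
F(z) = \frac{5 z^{2} e^{- 2 z}}{8} + \frac{5 z e^{- 2 z}}{8} + \frac{5 e^{- 2 z}}{16} is an antiderivative of f.
Check: d/dz[\frac{5 z^{2} e^{- 2 z}}{8} + \frac{5 z e^{- 2 z}}{8} + \frac{5 e^{- 2 z}}{16}] = - \frac{5 z^{2} e^{- 2 z}}{4} = f(z).
F(3) = \frac{125}{16 e^{6}}; F(-1) = \frac{5 e^{2}}{16}.
Integral = F(3) - F(-1) = - \frac{5 e^{2}}{16} + \frac{125}{16 e^{6}}.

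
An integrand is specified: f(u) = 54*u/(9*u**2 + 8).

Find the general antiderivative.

F(u) = 3*log(3*u**2/2 + 4/3) + C

f matches the chain-rule pattern g'(h)*h' with inner function h(u) = 3*u**2/2 + 4/3; substituting w = h(u) collapses the integral.
Check: d/du[3*log(3*u**2/2 + 4/3)] = 54*u/(9*u**2 + 8) = f(u).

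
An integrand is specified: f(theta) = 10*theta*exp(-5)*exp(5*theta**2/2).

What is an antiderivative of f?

An antiderivative is F(theta) = 2*exp(-5)*exp(5*theta**2/2).

f matches the chain-rule pattern g'(h)*h' with inner function h(theta) = 5*theta**2/2 - 5; substituting u = h(theta) collapses the integral.
Check: d/dtheta[2*exp(-5)*exp(5*theta**2/2)] = 10*theta*exp(-5)*exp(5*theta**2/2) = f(theta).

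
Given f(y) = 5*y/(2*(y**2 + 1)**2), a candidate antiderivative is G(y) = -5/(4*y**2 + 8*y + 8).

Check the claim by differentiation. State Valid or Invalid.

d/dy[G] = (5*y + 5)/(2*y**4 + 8*y**3 + 16*y**2 + 16*y + 8)
d/dy[G] - f(y) = (-15*y**4 - 30*y**3 - 30*y**2 - 15*y + 5)/(2*y**8 + 8*y**7 + 20*y**6 + 32*y**5 + 42*y**4 + 40*y**3 + 32*y**2 + 16*y + 8) != 0.

Invalid: d/dy[G] - f = (-15*y**4 - 30*y**3 - 30*y**2 - 15*y + 5)/(2*y**8 + 8*y**7 + 20*y**6 + 32*y**5 + 42*y**4 + 40*y**3 + 32*y**2 + 16*y + 8), which is not 0.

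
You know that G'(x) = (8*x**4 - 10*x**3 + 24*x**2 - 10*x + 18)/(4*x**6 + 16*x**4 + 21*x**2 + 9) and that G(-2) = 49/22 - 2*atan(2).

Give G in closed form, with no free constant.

Differentiate the proposed G(x) back; it has to land on the given G'(x).
A general antiderivative is 2*atan(x) + 5/(4*x**2 + 6) + C.
The condition gives C = 49/22 - 2*atan(2) - (5/22 - 2*atan(2)) = 2.
So G(x) = 2*atan(x) + 2 + 5/(4*x**2 + 6).
Check: d/dx[2*atan(x) + 2 + 5/(4*x**2 + 6)] = (8*x**4 - 10*x**3 + 24*x**2 - 10*x + 18)/(4*x**6 + 16*x**4 + 21*x**2 + 9) = G'(x).

G(x) = 2*atan(x) + 2 + 5/(4*x**2 + 6)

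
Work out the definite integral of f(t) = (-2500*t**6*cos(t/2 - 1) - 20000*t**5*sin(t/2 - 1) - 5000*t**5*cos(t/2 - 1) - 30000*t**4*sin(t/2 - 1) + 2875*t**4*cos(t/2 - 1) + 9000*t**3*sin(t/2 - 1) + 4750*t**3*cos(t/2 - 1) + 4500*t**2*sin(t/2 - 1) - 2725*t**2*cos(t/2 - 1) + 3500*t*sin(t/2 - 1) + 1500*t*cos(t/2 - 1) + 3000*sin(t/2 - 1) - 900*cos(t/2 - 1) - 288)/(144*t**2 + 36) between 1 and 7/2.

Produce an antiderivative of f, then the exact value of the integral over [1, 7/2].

Antiderivative: F(t) = (-25*(5*t**2 + 5*t - 6)**2*sin(t/2 - 1) - 72*atan(2*t))/18; value = -235225*sin(3/4)/32 - 200*sin(1/2)/9 - 4*atan(7) + 4*atan(2)

Differentiate the proposed F(t) back; it has to land on f(t) exactly.
F(t) = (-25*(5*t**2 + 5*t - 6)**2*sin(t/2 - 1) - 72*atan(2*t))/18 is an antiderivative of f.
Check: d/dt[(-25*(5*t**2 + 5*t - 6)**2*sin(t/2 - 1) - 72*atan(2*t))/18] = (-2500*t**6*cos(t/2 - 1) - 20000*t**5*sin(t/2 - 1) - 5000*t**5*cos(t/2 - 1) - 30000*t**4*sin(t/2 - 1) + 2875*t**4*cos(t/2 - 1) + 9000*t**3*sin(t/2 - 1) + 4750*t**3*cos(t/2 - 1) + 4500*t**2*sin(t/2 - 1) - 2725*t**2*cos(t/2 - 1) + 3500*t*sin(t/2 - 1) + 1500*t*cos(t/2 - 1) + 3000*sin(t/2 - 1) - 900*cos(t/2 - 1) - 288)/(144*t**2 + 36) = f(t).
F(7/2) = -235225*sin(3/4)/32 - 4*atan(7); F(1) = -4*atan(2) + 200*sin(1/2)/9.
Integral = F(7/2) - F(1) = -235225*sin(3/4)/32 - 200*sin(1/2)/9 - 4*atan(7) + 4*atan(2).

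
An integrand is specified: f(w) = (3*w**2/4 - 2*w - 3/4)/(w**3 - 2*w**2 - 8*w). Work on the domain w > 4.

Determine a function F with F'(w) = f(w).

An antiderivative is F(w) = 3*log(w)/32 + 13*log(w - 4)/96 + 25*log(w + 2)/48.

The denominator factors as 4*w*(w - 4)*(w + 2); partial fractions split f into directly integrable pieces: 25/(48*(w + 2)) + 13/(96*(w - 4)) + 3/(32*w).
Check: d/dw[3*log(w)/32 + 13*log(w - 4)/96 + 25*log(w + 2)/48] = (3*w**2 - 8*w - 3)/(4*w**3 - 8*w**2 - 32*w), which equals f(w).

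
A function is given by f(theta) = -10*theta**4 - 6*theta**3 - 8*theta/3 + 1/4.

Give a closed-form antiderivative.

An antiderivative is F(theta) = -2*theta**5 - 3*theta**4/2 - 4*theta**2/3 + theta/4.

The integrand splits into summands that can be handled one at a time.
Check: d/dtheta[-2*theta**5 - 3*theta**4/2 - 4*theta**2/3 + theta/4] = -10*theta**4 - 6*theta**3 - 8*theta/3 + 1/4 = f(theta).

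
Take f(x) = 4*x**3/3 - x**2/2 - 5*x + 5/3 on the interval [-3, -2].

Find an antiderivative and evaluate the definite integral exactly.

The integrand splits into summands that can be handled one at a time.
F(x) = x*(2*x**3 - x**2 - 15*x + 10)/6 is an antiderivative of f.
Check: d/dx[x*(2*x**3 - x**2 - 15*x + 10)/6] = 4*x**3/3 - x**2/2 - 5*x + 5/3 = f(x).
F(-2) = -20/3; F(-3) = 4.
Integral = F(-2) - F(-3) = -32/3.

Antiderivative: F(x) = x*(2*x**3 - x**2 - 15*x + 10)/6; value = -32/3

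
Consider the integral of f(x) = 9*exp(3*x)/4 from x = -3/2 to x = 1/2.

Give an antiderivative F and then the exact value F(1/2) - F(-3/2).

A first test for any F(x): its x-derivative must equal f(x) identically.
F(x) = 3*exp(3*x)/4 is an antiderivative of f.
Check: d/dx[3*exp(3*x)/4] = 9*exp(3*x)/4 = f(x).
F(1/2) = 3*exp(3/2)/4; F(-3/2) = 3*exp(-9/2)/4.
Integral = F(1/2) - F(-3/2) = -3*exp(-9/2)/4 + 3*exp(3/2)/4.

Antiderivative: F(x) = 3*exp(3*x)/4; value = -3*exp(-9/2)/4 + 3*exp(3/2)/4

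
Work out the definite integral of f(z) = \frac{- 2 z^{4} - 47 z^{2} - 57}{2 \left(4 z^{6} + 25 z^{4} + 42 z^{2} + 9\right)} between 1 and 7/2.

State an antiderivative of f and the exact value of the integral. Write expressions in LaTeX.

Antiderivative: F(z) = - \frac{z}{2 z^{2} + 6} - \frac{3 \operatorname{atan}{\left(2 z \right)}}{2}; value = - \frac{3 \operatorname{atan}{\left(7 \right)}}{2} + \frac{5}{488} + \frac{3 \operatorname{atan}{\left(2 \right)}}{2}

Differentiate the proposed F(z) back; it has to land on f(z) exactly.
F(z) = - \frac{z}{2 z^{2} + 6} - \frac{3 \operatorname{atan}{\left(2 z \right)}}{2} is an antiderivative of f.
Check: d/dz[- \frac{z}{2 z^{2} + 6} - \frac{3 \operatorname{atan}{\left(2 z \right)}}{2}] = \frac{- 2 z^{4} - 47 z^{2} - 57}{8 z^{6} + 50 z^{4} + 84 z^{2} + 18}, which equals f(z).
F(7/2) = - \frac{3 \operatorname{atan}{\left(7 \right)}}{2} - \frac{7}{61}; F(1) = - \frac{3 \operatorname{atan}{\left(2 \right)}}{2} - \frac{1}{8}.
Integral = F(7/2) - F(1) = - \frac{3 \operatorname{atan}{\left(7 \right)}}{2} + \frac{5}{488} + \frac{3 \operatorname{atan}{\left(2 \right)}}{2}.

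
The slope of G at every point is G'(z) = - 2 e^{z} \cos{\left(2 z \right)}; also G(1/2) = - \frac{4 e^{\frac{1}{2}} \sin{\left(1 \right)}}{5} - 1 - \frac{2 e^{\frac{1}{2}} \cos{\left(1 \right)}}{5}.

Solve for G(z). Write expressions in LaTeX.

G(z) = - \frac{4 e^{z} \sin{\left(2 z \right)}}{5} - \frac{2 e^{z} \cos{\left(2 z \right)}}{5} - 1

A first test for any G(z): its z-derivative must equal the given G'(z).
A general antiderivative is - \frac{4 e^{z} \sin{\left(2 z \right)}}{5} - \frac{2 e^{z} \cos{\left(2 z \right)}}{5} + C.
The condition gives C = - \frac{4 e^{\frac{1}{2}} \sin{\left(1 \right)}}{5} - 1 - \frac{2 e^{\frac{1}{2}} \cos{\left(1 \right)}}{5} - (- \frac{4 e^{\frac{1}{2}} \sin{\left(1 \right)}}{5} - \frac{2 e^{\frac{1}{2}} \cos{\left(1 \right)}}{5}) = -1.
So G(z) = - \frac{4 e^{z} \sin{\left(2 z \right)}}{5} - \frac{2 e^{z} \cos{\left(2 z \right)}}{5} - 1.
Check: d/dz[- \frac{4 e^{z} \sin{\left(2 z \right)}}{5} - \frac{2 e^{z} \cos{\left(2 z \right)}}{5} - 1] = - 2 e^{z} \cos{\left(2 z \right)} = G'(z).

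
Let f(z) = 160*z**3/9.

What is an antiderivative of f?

An antiderivative is F(z) = 40*z**4/9.

Since d/dz undoes antidifferentiation here, F'(z) = f(z) is required of F(z).
Check: d/dz[40*z**4/9] = 160*z**3/9 = f(z).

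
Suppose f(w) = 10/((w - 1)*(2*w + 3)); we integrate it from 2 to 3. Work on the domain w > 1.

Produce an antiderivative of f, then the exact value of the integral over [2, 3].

The denominator factors as (w - 1)*(2*w + 3); partial fractions split f into directly integrable pieces: -4/(2*w + 3) + 2/(w - 1).
F(w) = 2*log(w - 1) - 2*log(w + 3/2) is an antiderivative of f.
Check: d/dw[2*log(w - 1) - 2*log(w + 3/2)] = 10/(2*w**2 + w - 3), which equals f(w).
F(3) = -2*log(9/2) + 2*log(2); F(2) = -2*log(7/2).
Integral = F(3) - F(2) = -2*log(9/2) + 2*log(2) + 2*log(7/2).

Antiderivative: F(w) = 2*log(w - 1) - 2*log(w + 3/2); value = -2*log(9/2) + 2*log(2) + 2*log(7/2)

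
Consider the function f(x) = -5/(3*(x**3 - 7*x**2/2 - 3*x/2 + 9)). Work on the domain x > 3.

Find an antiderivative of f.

The denominator factors as 3*(x - 3)*(x - 2)*(2*x + 3); partial fractions split f into directly integrable pieces: -40/(189*(2*x + 3)) + 10/(21*(x - 2)) - 10/(27*(x - 3)).
Check: d/dx[10*(-7*log(x - 3) + 9*log(x - 2) - 2*log(x + 3/2))/189] = -10/(6*x**3 - 21*x**2 - 9*x + 54), which equals f(x).

An antiderivative is F(x) = 10*(-7*log(x - 3) + 9*log(x - 2) - 2*log(x + 3/2))/189.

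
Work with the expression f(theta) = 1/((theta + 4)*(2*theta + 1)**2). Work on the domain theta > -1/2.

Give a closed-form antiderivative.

Factor the denominator ((theta + 4)*(2*theta + 1)**2) and decompose: f = -2/(49*(2*theta + 1)) + 2/(7*(2*theta + 1)**2) + 1/(49*(theta + 4)); each piece integrates to a log, atan, or power term.
Check: d/dtheta[(-(2*theta + 1)*log(theta + 1/2) + (2*theta + 1)*log(theta + 4) - 7)/(49*(2*theta + 1))] = 1/(4*theta**3 + 20*theta**2 + 17*theta + 4), which equals f(theta).

An antiderivative is F(theta) = (-(2*theta + 1)*log(theta + 1/2) + (2*theta + 1)*log(theta + 4) - 7)/(49*(2*theta + 1)).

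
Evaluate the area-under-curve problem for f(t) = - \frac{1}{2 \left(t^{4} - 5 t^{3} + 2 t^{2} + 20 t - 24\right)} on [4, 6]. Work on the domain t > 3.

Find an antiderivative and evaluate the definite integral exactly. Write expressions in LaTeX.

The denominator factors as 2 \left(t - 3\right) \left(t - 2\right)^{2} \left(t + 2\right); partial fractions split f into directly integrable pieces: \frac{1}{160 \left(t + 2\right)} + \frac{3}{32 \left(t - 2\right)} + \frac{1}{8 \left(t - 2\right)^{2}} - \frac{1}{10 \left(t - 3\right)}.
F(t) = \frac{- 16 t \log{\left(t - 3 \right)} + 15 t \log{\left(t - 2 \right)} + t \log{\left(t + 2 \right)} + 32 \log{\left(t - 3 \right)} - 30 \log{\left(t - 2 \right)} - 2 \log{\left(t + 2 \right)} - 20}{160 \left(t - 2\right)} is an antiderivative of f.
Check: d/dt[\frac{- 16 t \log{\left(t - 3 \right)} + 15 t \log{\left(t - 2 \right)} + t \log{\left(t + 2 \right)} + 32 \log{\left(t - 3 \right)} - 30 \log{\left(t - 2 \right)} - 2 \log{\left(t + 2 \right)} - 20}{160 \left(t - 2\right)}] = - \frac{1}{2 t^{4} - 10 t^{3} + 4 t^{2} + 40 t - 48}, which equals f(t).
F(6) = - \frac{\log{\left(3 \right)}}{10} - \frac{1}{32} + \frac{\log{\left(8 \right)}}{160} + \frac{3 \log{\left(4 \right)}}{32}; F(4) = - \frac{1}{16} + \frac{\log{\left(6 \right)}}{160} + \frac{3 \log{\left(2 \right)}}{32}.
Integral = F(6) - F(4) = - \frac{\log{\left(3 \right)}}{10} - \frac{3 \log{\left(2 \right)}}{32} - \frac{\log{\left(6 \right)}}{160} + \frac{\log{\left(8 \right)}}{160} + \frac{1}{32} + \frac{3 \log{\left(4 \right)}}{32}.

Antiderivative: F(t) = \frac{- 16 t \log{\left(t - 3 \right)} + 15 t \log{\left(t - 2 \right)} + t \log{\left(t + 2 \right)} + 32 \log{\left(t - 3 \right)} - 30 \log{\left(t - 2 \right)} - 2 \log{\left(t + 2 \right)} - 20}{160 \left(t - 2\right)}; value = - \frac{\log{\left(3 \right)}}{10} - \frac{3 \log{\left(2 \right)}}{32} - \frac{\log{\left(6 \right)}}{160} + \frac{\log{\left(8 \right)}}{160} + \frac{1}{32} + \frac{3 \log{\left(4 \right)}}{32}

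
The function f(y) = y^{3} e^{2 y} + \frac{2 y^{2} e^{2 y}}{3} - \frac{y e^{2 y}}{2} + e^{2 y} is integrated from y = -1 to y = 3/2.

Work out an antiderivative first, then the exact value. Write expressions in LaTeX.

Recognize the product-rule pattern: f = u'v + uv' with u = \frac{y^{3}}{2} - \frac{5 y^{2}}{12} + \frac{y}{6} + \frac{5}{12}, v = e^{2 y}, so integration by parts undoes it.
F(y) = \frac{y^{3} e^{2 y}}{2} - \frac{5 y^{2} e^{2 y}}{12} + \frac{y e^{2 y}}{6} + \frac{5 e^{2 y}}{12} is an antiderivative of f.
Check: d/dy[\frac{y^{3} e^{2 y}}{2} - \frac{5 y^{2} e^{2 y}}{12} + \frac{y e^{2 y}}{6} + \frac{5 e^{2 y}}{12}] = y^{3} e^{2 y} + \frac{2 y^{2} e^{2 y}}{3} - \frac{y e^{2 y}}{2} + e^{2 y} = f(y).
F(3/2) = \frac{17 e^{3}}{12}; F(-1) = - \frac{2}{3 e^{2}}.
Integral = F(3/2) - F(-1) = \frac{2}{3 e^{2}} + \frac{17 e^{3}}{12}.

Antiderivative: F(y) = \frac{y^{3} e^{2 y}}{2} - \frac{5 y^{2} e^{2 y}}{12} + \frac{y e^{2 y}}{6} + \frac{5 e^{2 y}}{12}; value = \frac{2}{3 e^{2}} + \frac{17 e^{3}}{12}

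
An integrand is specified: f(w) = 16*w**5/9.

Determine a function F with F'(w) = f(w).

An antiderivative is F(w) = 8*w**6/27.

Whatever form F(w) takes, F'(w) = f(w) is non-negotiable.
Check: d/dw[8*w**6/27] = 16*w**5/9 = f(w).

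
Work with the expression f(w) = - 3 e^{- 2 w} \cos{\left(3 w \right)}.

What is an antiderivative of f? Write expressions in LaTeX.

A first test for any F(w): its w-derivative must equal f(w) identically.
Check: d/dw[\frac{3 \left(- 3 \sin{\left(3 w \right)} + 2 \cos{\left(3 w \right)}\right) e^{- 2 w}}{13}] = - 3 e^{- 2 w} \cos{\left(3 w \right)} = f(w).

An antiderivative is F(w) = \frac{3 \left(- 3 \sin{\left(3 w \right)} + 2 \cos{\left(3 w \right)}\right) e^{- 2 w}}{13}.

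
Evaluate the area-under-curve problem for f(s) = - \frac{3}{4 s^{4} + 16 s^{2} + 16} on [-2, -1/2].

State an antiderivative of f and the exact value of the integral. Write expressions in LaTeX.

Antiderivative: F(s) = \frac{3 \left(- 2 s - \sqrt{2} \left(s^{2} + 2\right) \operatorname{atan}{\left(\frac{\sqrt{2} s}{2} \right)}\right)}{32 \left(s^{2} + 2\right)}; value = - \frac{3 \sqrt{2} \operatorname{atan}{\left(\sqrt{2} \right)}}{32} - \frac{1}{48} + \frac{3 \sqrt{2} \operatorname{atan}{\left(\frac{\sqrt{2}}{4} \right)}}{32}

Differentiate the proposed F(s) back; it has to land on f(s) exactly.
F(s) = \frac{3 \left(- 2 s - \sqrt{2} \left(s^{2} + 2\right) \operatorname{atan}{\left(\frac{\sqrt{2} s}{2} \right)}\right)}{32 \left(s^{2} + 2\right)} is an antiderivative of f.
Check: d/ds[\frac{3 \left(- 2 s - \sqrt{2} \left(s^{2} + 2\right) \operatorname{atan}{\left(\frac{\sqrt{2} s}{2} \right)}\right)}{32 \left(s^{2} + 2\right)}] = - \frac{3}{4 s^{4} + 16 s^{2} + 16} = f(s).
F(-1/2) = \frac{1}{24} + \frac{3 \sqrt{2} \operatorname{atan}{\left(\frac{\sqrt{2}}{4} \right)}}{32}; F(-2) = \frac{1}{16} + \frac{3 \sqrt{2} \operatorname{atan}{\left(\sqrt{2} \right)}}{32}.
Integral = F(-1/2) - F(-2) = - \frac{3 \sqrt{2} \operatorname{atan}{\left(\sqrt{2} \right)}}{32} - \frac{1}{48} + \frac{3 \sqrt{2} \operatorname{atan}{\left(\frac{\sqrt{2}}{4} \right)}}{32}.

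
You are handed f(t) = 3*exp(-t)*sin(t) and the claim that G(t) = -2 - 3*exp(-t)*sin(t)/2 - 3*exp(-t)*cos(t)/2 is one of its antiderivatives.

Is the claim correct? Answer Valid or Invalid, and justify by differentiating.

Valid. The derivative of G reproduces f.

d/dt[G] = 3*exp(-t)*sin(t)
This equals f(t) exactly, so the claim holds.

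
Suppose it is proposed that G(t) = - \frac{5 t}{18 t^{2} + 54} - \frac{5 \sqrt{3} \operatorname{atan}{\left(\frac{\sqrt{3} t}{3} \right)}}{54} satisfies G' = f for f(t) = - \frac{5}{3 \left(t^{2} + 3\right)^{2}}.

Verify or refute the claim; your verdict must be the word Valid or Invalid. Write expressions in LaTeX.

Valid: G'(t) = f(t).

d/dt[G] = - \frac{5}{3 t^{4} + 18 t^{2} + 27}
This equals f(t) exactly, so the claim holds.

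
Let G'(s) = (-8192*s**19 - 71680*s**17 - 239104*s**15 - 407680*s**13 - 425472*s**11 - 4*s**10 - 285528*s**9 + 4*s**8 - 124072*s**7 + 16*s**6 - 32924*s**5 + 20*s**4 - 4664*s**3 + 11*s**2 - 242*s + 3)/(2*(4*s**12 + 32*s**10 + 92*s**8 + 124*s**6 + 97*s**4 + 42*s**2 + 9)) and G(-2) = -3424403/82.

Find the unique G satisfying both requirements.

Recover the given G'(s) by differentiating a candidate G(s); any mismatch rules it out.
A general antiderivative is (s/2 - 5/2)/(s**2 + 3) - (4*s**2 + 1)**4/2 - 1/(2*(2*s**4 + 2*s**2 + 1)) + C.
The condition gives C = -3424403/82 - (-3424403/82) = 0.
So G(s) = -(512*s**14 + 2560*s**12 + 4032*s**10 + 3360*s**8 + 1570*s**6 - 2*s**5 + 418*s**4 - 2*s**3 + 66*s**2 - s + 11)/(2*(s**2 + 3)*(2*s**4 + 2*s**2 + 1)).
Check: d/ds[-(512*s**14 + 2560*s**12 + 4032*s**10 + 3360*s**8 + 1570*s**6 - 2*s**5 + 418*s**4 - 2*s**3 + 66*s**2 - s + 11)/(2*(s**2 + 3)*(2*s**4 + 2*s**2 + 1))] = (-8192*s**19 - 71680*s**17 - 239104*s**15 - 407680*s**13 - 425472*s**11 - 4*s**10 - 285528*s**9 + 4*s**8 - 124072*s**7 + 16*s**6 - 32924*s**5 + 20*s**4 - 4664*s**3 + 11*s**2 - 242*s + 3)/(8*s**12 + 64*s**10 + 184*s**8 + 248*s**6 + 194*s**4 + 84*s**2 + 18), which equals G'(s).

G(s) = -(512*s**14 + 2560*s**12 + 4032*s**10 + 3360*s**8 + 1570*s**6 - 2*s**5 + 418*s**4 - 2*s**3 + 66*s**2 - s + 11)/(2*(s**2 + 3)*(2*s**4 + 2*s**2 + 1))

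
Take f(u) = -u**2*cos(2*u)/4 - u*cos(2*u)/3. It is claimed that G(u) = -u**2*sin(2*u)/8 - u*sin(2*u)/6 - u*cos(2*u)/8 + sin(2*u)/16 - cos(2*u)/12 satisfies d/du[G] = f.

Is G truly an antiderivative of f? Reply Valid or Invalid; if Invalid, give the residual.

Valid - the claim checks out under differentiation.

d/du[G] = -u**2*cos(2*u)/4 - u*cos(2*u)/3
This equals f(u) exactly, so the claim holds.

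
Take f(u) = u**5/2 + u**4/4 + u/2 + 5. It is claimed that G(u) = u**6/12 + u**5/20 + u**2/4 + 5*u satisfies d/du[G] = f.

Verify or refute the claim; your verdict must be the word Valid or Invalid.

Valid - the claim checks out under differentiation.

d/du[G] = u**5/2 + u**4/4 + u/2 + 5
This equals f(u) exactly, so the claim holds.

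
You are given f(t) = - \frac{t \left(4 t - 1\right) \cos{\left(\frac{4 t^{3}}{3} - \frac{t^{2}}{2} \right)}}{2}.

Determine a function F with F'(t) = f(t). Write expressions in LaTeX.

An antiderivative is F(t) = - \frac{\sin{\left(\frac{4 t^{3}}{3} - \frac{t^{2}}{2} \right)}}{2}.

f matches the chain-rule pattern g'(h)*h' with inner function h(t) = \frac{4 t^{3}}{3} - \frac{t^{2}}{2}; substituting u = h(t) collapses the integral.
Check: d/dt[- \frac{\sin{\left(\frac{4 t^{3}}{3} - \frac{t^{2}}{2} \right)}}{2}] = - 2 t^{2} \cos{\left(\frac{4 t^{3}}{3} - \frac{t^{2}}{2} \right)} + \frac{t \cos{\left(\frac{4 t^{3}}{3} - \frac{t^{2}}{2} \right)}}{2}, which equals f(t).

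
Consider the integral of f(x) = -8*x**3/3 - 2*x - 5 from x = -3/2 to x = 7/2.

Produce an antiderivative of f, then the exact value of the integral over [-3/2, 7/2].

The integrand splits into summands that can be handled one at a time.
F(x) = -2*x**4/3 - x**2 - 5*x is an antiderivative of f.
Check: d/dx[-2*x**4/3 - x**2 - 5*x] = -8*x**3/3 - 2*x - 5 = f(x).
F(7/2) = -3115/24; F(-3/2) = 15/8.
Integral = F(7/2) - F(-3/2) = -395/3.

Antiderivative: F(x) = -2*x**4/3 - x**2 - 5*x; value = -395/3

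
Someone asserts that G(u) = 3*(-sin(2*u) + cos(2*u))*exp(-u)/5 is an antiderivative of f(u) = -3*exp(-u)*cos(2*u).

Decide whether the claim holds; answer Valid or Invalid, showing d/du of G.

d/du[G] = (-3*sin(2*u) - 9*cos(2*u))*exp(-u)/5
d/du[G] - f(u) = (-3*sin(2*u) + 6*cos(2*u))*exp(-u)/5 != 0.

Invalid: d/du[G] - f = (-3*sin(2*u) + 6*cos(2*u))*exp(-u)/5, which is not 0.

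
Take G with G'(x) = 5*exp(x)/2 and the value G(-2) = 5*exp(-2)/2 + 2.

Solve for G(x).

G(x) = (5*exp(x) + 4)/2

For G(x) to be correct, d/dx[G] must agree with the stated G'(x) identically.
A general antiderivative is 5*exp(x)/2 + C.
The condition gives C = 5*exp(-2)/2 + 2 - (5*exp(-2)/2) = 2.
So G(x) = (5*exp(x) + 4)/2.
Check: d/dx[(5*exp(x) + 4)/2] = 5*exp(x)/2 = G'(x).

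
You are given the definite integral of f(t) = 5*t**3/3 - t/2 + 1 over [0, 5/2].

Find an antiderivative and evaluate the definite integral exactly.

The integrand splits into summands that can be handled one at a time.
F(t) = t*(5*t**3 - 3*t + 12)/12 is an antiderivative of f.
Check: d/dt[t*(5*t**3 - 3*t + 12)/12] = 5*t**3/3 - t/2 + 1 = f(t).
F(5/2) = 3305/192; F(0) = 0.
Integral = F(5/2) - F(0) = 3305/192.

Antiderivative: F(t) = t*(5*t**3 - 3*t + 12)/12; value = 3305/192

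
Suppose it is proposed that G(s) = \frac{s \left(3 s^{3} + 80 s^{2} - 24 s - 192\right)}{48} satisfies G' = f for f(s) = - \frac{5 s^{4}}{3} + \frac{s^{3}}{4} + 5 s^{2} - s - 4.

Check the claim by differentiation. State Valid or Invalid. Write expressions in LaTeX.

Invalid: d/ds[G] - f = \frac{5 s^{4}}{3}, which is not 0.

d/ds[G] = \frac{s^{3}}{4} + 5 s^{2} - s - 4
d/ds[G] - f(s) = \frac{5 s^{4}}{3} != 0.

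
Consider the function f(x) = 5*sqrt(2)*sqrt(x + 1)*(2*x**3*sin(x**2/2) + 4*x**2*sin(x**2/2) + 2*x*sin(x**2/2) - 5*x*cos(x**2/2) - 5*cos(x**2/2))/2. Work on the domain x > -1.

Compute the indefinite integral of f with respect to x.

F(x) = -5*sqrt(2)*(x + 1)**(5/2)*cos(x**2/2) + C

f has the shape u'v + uv' for u = -5*(2*x + 2)**(5/2)/4 and v = cos(x**2/2) — it is the derivative of the product u*v.
Check: d/dx[-5*sqrt(2)*(x + 1)**(5/2)*cos(x**2/2)] = 5*sqrt(2)*x**3*sqrt(x + 1)*sin(x**2/2) + 10*sqrt(2)*x**2*sqrt(x + 1)*sin(x**2/2) + 5*sqrt(2)*x*sqrt(x + 1)*sin(x**2/2) - 25*sqrt(2)*x*sqrt(x + 1)*cos(x**2/2)/2 - 25*sqrt(2)*sqrt(x + 1)*cos(x**2/2)/2, which equals f(x).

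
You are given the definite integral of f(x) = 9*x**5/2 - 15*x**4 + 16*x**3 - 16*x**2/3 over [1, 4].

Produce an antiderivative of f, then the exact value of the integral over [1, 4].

Antiderivative: F(x) = 3*(x**2 - 4*x/3)**3/4; value = 3641/4

f matches the chain-rule pattern g'(h)*h' with inner function h(x) = x**2 - 4*x/3; substituting u = h(x) collapses the integral.
F(x) = 3*(x**2 - 4*x/3)**3/4 is an antiderivative of f.
Check: d/dx[3*(x**2 - 4*x/3)**3/4] = 9*x**5/2 - 15*x**4 + 16*x**3 - 16*x**2/3 = f(x).
F(4) = 8192/9; F(1) = -1/36.
Integral = F(4) - F(1) = 3641/4.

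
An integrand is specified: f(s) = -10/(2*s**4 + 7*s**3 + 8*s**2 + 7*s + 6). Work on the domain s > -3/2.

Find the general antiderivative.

F(s) = (-40*log(s + 3/2) + 26*log(s + 2) + 7*log(s**2 + 1) - 8*atan(s))/13 + C

The denominator factors as (s + 2)*(2*s + 3)*(s**2 + 1); partial fractions split f into directly integrable pieces: 2*(7*s - 4)/(13*(s**2 + 1)) - 80/(13*(2*s + 3)) + 2/(s + 2).
Check: d/ds[(-40*log(s + 3/2) + 26*log(s + 2) + 7*log(s**2 + 1) - 8*atan(s))/13] = -10/(2*s**4 + 7*s**3 + 8*s**2 + 7*s + 6) = f(s).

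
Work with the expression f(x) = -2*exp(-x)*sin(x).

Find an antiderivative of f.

An antiderivative is F(x) = exp(-x)*sin(x) + exp(-x)*cos(x).

Any candidate F(x) must reproduce f(x) exactly when differentiated.
Check: d/dx[exp(-x)*sin(x) + exp(-x)*cos(x)] = -2*exp(-x)*sin(x) = f(x).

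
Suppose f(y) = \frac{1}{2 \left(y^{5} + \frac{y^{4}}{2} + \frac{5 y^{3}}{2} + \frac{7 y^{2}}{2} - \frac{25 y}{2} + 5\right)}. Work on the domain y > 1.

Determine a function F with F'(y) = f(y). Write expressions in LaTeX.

An antiderivative is F(y) = \frac{\log{\left(y - 1 \right)}}{18} - \frac{8 \log{\left(y - \frac{1}{2} \right)}}{105} + \frac{\log{\left(y + 2 \right)}}{135} + \frac{5 \log{\left(y^{2} + 5 \right)}}{756} - \frac{\sqrt{5} \operatorname{atan}{\left(\frac{\sqrt{5} y}{5} \right)}}{1890}.

Factor the denominator (\left(y - 1\right) \left(y + 2\right) \left(2 y - 1\right) \left(y^{2} + 5\right)) and decompose: f = \frac{5 y - 1}{378 \left(y^{2} + 5\right)} - \frac{16}{105 \left(2 y - 1\right)} + \frac{1}{135 \left(y + 2\right)} + \frac{1}{18 \left(y - 1\right)}; each piece integrates to a log, atan, or power term.
Check: d/dy[\frac{\log{\left(y - 1 \right)}}{18} - \frac{8 \log{\left(y - \frac{1}{2} \right)}}{105} + \frac{\log{\left(y + 2 \right)}}{135} + \frac{5 \log{\left(y^{2} + 5 \right)}}{756} - \frac{\sqrt{5} \operatorname{atan}{\left(\frac{\sqrt{5} y}{5} \right)}}{1890}] = \frac{1}{2 y^{5} + y^{4} + 5 y^{3} + 7 y^{2} - 25 y + 10}, which equals f(y).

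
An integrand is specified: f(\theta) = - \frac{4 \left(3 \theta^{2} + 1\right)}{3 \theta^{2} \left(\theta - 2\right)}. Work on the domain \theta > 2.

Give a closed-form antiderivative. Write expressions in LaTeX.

The denominator factors as 3 \theta^{2} \left(\theta - 2\right); partial fractions split f into directly integrable pieces: - \frac{13}{3 \left(\theta - 2\right)} + \frac{1}{3 \theta} + \frac{2}{3 \theta^{2}}.
Check: d/d\theta[\frac{\theta \log{\left(\theta \right)} - 13 \theta \log{\left(\theta - 2 \right)} - 2}{3 \theta}] = \frac{- 12 \theta^{2} - 4}{3 \theta^{3} - 6 \theta^{2}}, which equals f(\theta).

An antiderivative is F(\theta) = \frac{\theta \log{\left(\theta \right)} - 13 \theta \log{\left(\theta - 2 \right)} - 2}{3 \theta}.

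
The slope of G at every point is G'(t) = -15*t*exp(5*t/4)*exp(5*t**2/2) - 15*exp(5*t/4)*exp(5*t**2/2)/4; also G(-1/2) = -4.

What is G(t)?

G'(t) matches the chain-rule pattern g'(h)*h' with inner function h(t) = 5*t**2/2 + 5*t/4; substituting u = h(t) collapses the integral.
A general antiderivative is -3*exp(5*t**2/2 + 5*t/4) + C.
The condition gives C = -4 - (-3) = -1.
So G(t) = -3*exp(5*t/4)*exp(5*t**2/2) - 1.
Check: d/dt[-3*exp(5*t/4)*exp(5*t**2/2) - 1] = -15*t*exp(5*t/4)*exp(5*t**2/2) - 15*exp(5*t/4)*exp(5*t**2/2)/4 = G'(t).

G(t) = -3*exp(5*t/4)*exp(5*t**2/2) - 1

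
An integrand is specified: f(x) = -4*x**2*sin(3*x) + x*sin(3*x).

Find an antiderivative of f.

The integrand splits into summands that can be handled one at a time.
Check: d/dx[4*x**2*cos(3*x)/3 - 8*x*sin(3*x)/9 - x*cos(3*x)/3 + sin(3*x)/9 - 8*cos(3*x)/27] = -4*x**2*sin(3*x) + x*sin(3*x) = f(x).

An antiderivative is F(x) = 4*x**2*cos(3*x)/3 - 8*x*sin(3*x)/9 - x*cos(3*x)/3 + sin(3*x)/9 - 8*cos(3*x)/27.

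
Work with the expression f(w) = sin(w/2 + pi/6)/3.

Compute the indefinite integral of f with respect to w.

F(w) = -2*cos(w/2 + pi/6)/3 + C

Check any antiderivative F(w) by computing F'(w) and comparing it with f(w).
Check: d/dw[-2*cos(w/2 + pi/6)/3] = sin(w/2 + pi/6)/3 = f(w).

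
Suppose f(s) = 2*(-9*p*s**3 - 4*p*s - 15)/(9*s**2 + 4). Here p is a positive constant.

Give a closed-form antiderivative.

Whatever form F(s) takes, F'(s) = f(s) is non-negotiable.
Check: d/ds[-p*s**2 - 5*atan(3*s/2)] = (-18*p*s**3 - 8*p*s - 30)/(9*s**2 + 4), which equals f(s).

An antiderivative is F(s) = -p*s**2 - 5*atan(3*s/2).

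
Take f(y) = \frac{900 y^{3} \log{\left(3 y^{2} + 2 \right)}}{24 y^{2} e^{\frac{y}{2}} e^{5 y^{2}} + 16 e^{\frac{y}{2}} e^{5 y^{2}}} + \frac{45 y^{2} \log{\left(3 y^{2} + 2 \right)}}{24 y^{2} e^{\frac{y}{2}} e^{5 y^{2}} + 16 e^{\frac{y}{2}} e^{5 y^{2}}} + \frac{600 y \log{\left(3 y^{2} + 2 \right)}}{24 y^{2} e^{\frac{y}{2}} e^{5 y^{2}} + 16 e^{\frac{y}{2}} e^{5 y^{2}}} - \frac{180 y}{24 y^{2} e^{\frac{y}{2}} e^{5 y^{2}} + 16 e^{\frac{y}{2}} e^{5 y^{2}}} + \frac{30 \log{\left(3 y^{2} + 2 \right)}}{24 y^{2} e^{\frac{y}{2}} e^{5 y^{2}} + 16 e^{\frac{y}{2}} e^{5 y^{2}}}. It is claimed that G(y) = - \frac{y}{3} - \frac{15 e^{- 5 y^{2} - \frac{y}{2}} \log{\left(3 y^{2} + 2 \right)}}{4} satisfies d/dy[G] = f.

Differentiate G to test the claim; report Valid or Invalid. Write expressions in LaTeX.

d/dy[G] = \frac{2700 y^{3} e^{\frac{y}{2}} \log{\left(3 y^{2} + 2 \right)} + 135 y^{2} e^{\frac{y}{2}} \log{\left(3 y^{2} + 2 \right)} - 24 y^{2} e^{y} e^{5 y^{2}} + 1800 y e^{\frac{y}{2}} \log{\left(3 y^{2} + 2 \right)} - 540 y e^{\frac{y}{2}} + 90 e^{\frac{y}{2}} \log{\left(3 y^{2} + 2 \right)} - 16 e^{y} e^{5 y^{2}}}{72 y^{2} e^{y} e^{5 y^{2}} + 48 e^{y} e^{5 y^{2}}}
d/dy[G] - f(y) = - \frac{1}{3} != 0.

Invalid: d/dy[G] - f = - \frac{1}{3}, which is not 0.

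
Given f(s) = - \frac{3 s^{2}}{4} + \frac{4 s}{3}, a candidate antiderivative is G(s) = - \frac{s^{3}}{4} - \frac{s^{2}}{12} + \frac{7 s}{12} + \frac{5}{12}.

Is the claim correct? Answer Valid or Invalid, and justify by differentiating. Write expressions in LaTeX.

Invalid: d/ds[G] - f = \frac{7}{12} - \frac{3 s}{2}, which is not 0.

d/ds[G] = - \frac{3 s^{2}}{4} - \frac{s}{6} + \frac{7}{12}
d/ds[G] - f(s) = \frac{7}{12} - \frac{3 s}{2} != 0.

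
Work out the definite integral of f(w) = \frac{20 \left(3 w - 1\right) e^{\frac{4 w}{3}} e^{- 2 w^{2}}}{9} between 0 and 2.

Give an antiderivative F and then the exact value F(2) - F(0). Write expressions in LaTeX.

f matches the chain-rule pattern g'(h)*h' with inner function h(w) = - 2 w^{2} + \frac{4 w}{3}; substituting u = h(w) collapses the integral.
F(w) = - \frac{5 e^{- 2 w^{2} + \frac{4 w}{3}}}{3} is an antiderivative of f.
Check: d/dw[- \frac{5 e^{- 2 w^{2} + \frac{4 w}{3}}}{3}] = \frac{20 w e^{\frac{4 w}{3}} e^{- 2 w^{2}}}{3} - \frac{20 e^{\frac{4 w}{3}} e^{- 2 w^{2}}}{9}, which equals f(w).
F(2) = - \frac{5}{3 e^{\frac{16}{3}}}; F(0) = - \frac{5}{3}.
Integral = F(2) - F(0) = \frac{5}{3} - \frac{5}{3 e^{\frac{16}{3}}}.

Antiderivative: F(w) = - \frac{5 e^{- 2 w^{2} + \frac{4 w}{3}}}{3}; value = \frac{5}{3} - \frac{5}{3 e^{\frac{16}{3}}}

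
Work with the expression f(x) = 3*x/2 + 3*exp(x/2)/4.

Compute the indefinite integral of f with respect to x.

Integrate term by term and add the pieces.
Check: d/dx[3*x**2/4 + 3*exp(x/2)/2] = 3*x/2 + 3*exp(x/2)/4 = f(x).

F(x) = 3*x**2/4 + 3*exp(x/2)/2 + C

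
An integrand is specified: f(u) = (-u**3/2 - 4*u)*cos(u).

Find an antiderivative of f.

An antiderivative is F(u) = -u**3*sin(u)/2 - 3*u**2*cos(u)/2 - u*sin(u) - cos(u).

A candidate is checked by its d/du: the result must match f(u).
Check: d/du[-u**3*sin(u)/2 - 3*u**2*cos(u)/2 - u*sin(u) - cos(u)] = -u**3*cos(u)/2 - 4*u*cos(u), which equals f(u).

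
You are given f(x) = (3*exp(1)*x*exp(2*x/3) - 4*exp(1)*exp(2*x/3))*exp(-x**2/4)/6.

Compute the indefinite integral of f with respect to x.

f matches the chain-rule pattern g'(h)*h' with inner function h(x) = -x**2/4 + 2*x/3 + 1; substituting u = h(x) collapses the integral.
Check: d/dx[-exp(1)*exp(2*x/3)*exp(-x**2/4)] = (3*exp(1)*x*exp(2*x/3) - 4*exp(1)*exp(2*x/3))*exp(-x**2/4)/6 = f(x).

F(x) = -exp(1)*exp(2*x/3)*exp(-x**2/4) + C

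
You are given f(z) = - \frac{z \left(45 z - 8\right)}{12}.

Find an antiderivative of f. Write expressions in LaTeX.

An antiderivative is F(z) = \frac{- 15 z^{3} + 4 z^{2} + 12}{12}.

Any candidate F(z) must reproduce f(z) exactly when differentiated.
Check: d/dz[\frac{- 15 z^{3} + 4 z^{2} + 12}{12}] = - \frac{15 z^{2}}{4} + \frac{2 z}{3}, which equals f(z).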